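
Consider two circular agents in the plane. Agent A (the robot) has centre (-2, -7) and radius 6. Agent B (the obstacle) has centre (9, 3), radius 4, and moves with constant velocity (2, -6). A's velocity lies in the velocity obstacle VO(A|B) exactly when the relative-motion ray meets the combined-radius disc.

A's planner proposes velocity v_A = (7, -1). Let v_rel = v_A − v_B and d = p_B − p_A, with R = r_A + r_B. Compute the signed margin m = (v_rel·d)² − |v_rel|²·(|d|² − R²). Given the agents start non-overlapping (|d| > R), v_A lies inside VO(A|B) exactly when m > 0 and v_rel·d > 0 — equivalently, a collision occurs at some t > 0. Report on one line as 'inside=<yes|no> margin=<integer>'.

d = (11, 10),  |d|² = 221;  R = 6+4 = 10,  c = 221−10² = 121
v_rel = (5, 5),  |v_rel|² = 50;  v_rel·d = (5)·(11) + (5)·(10) = 105
50·t² − 210·t + 121 = 0  ⇒  m = 105² − 50·121 = 4975
m = 4975 > 0,  v_rel·d = 105 > 0  ⇒  inside

inside=yes margin=4975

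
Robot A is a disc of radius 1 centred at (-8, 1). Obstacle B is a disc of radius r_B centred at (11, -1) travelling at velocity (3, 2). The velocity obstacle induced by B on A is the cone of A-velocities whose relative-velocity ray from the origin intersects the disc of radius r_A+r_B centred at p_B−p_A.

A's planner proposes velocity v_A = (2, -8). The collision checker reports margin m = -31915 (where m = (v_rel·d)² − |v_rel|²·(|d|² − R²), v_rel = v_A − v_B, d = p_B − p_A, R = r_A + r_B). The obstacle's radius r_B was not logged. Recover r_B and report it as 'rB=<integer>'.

m = -31915
d = (19, -2);  v_rel = (-1, -10),  |v_rel|² = 101
v_rel×d = (-1)·(-2) − (-10)·(19) = 192
since m = R²·101 − 192²:  R² = (36864 + -31915) / 101 = 49
R = √49 = 7  ⇒  r_B = 7 − 1 = 6

rB=6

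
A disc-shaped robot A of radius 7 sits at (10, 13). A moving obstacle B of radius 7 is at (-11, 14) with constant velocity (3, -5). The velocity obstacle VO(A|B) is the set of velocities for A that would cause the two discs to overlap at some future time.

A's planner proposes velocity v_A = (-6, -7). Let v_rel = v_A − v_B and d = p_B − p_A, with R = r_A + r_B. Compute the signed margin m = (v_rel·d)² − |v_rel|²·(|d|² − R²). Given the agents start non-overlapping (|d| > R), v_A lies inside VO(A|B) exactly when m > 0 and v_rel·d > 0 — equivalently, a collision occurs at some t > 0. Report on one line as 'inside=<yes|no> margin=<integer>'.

d = (-21, 1),  |d|² = 442;  R = 7+7 = 14,  c = 442−14² = 246
v_rel = (-9, -2),  |v_rel|² = 85;  v_rel·d = (-9)·(-21) + (-2)·(1) = 187
85·t² − 374·t + 246 = 0  ⇒  m = 187² − 85·246 = 14059
m = 14059 > 0,  v_rel·d = 187 > 0  ⇒  inside

inside=yes margin=14059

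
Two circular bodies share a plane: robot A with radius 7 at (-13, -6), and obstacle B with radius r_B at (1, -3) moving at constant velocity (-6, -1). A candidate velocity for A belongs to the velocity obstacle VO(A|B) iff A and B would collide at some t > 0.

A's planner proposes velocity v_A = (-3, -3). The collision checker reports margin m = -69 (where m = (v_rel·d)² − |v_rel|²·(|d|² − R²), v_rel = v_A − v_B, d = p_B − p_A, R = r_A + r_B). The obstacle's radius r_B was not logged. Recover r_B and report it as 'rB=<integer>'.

m = -69
d = (14, 3);  v_rel = (3, -2),  |v_rel|² = 13
v_rel×d = (3)·(3) − (-2)·(14) = 37
since m = R²·13 − 37²:  R² = (1369 + -69) / 13 = 100
R = √100 = 10  ⇒  r_B = 10 − 7 = 3

rB=3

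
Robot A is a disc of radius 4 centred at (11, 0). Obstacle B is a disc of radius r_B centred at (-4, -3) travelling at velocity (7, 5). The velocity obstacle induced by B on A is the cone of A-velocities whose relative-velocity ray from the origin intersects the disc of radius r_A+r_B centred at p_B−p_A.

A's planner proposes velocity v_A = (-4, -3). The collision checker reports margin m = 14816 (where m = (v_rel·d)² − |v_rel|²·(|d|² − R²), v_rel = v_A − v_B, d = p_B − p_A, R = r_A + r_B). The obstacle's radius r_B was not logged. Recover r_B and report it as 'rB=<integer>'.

m = 14816
d = (-15, -3);  v_rel = (-11, -8),  |v_rel|² = 185
v_rel×d = (-11)·(-3) − (-8)·(-15) = -87
since m = R²·185 − (-87)²:  R² = (7569 + 14816) / 185 = 121
R = √121 = 11  ⇒  r_B = 11 − 4 = 7

rB=7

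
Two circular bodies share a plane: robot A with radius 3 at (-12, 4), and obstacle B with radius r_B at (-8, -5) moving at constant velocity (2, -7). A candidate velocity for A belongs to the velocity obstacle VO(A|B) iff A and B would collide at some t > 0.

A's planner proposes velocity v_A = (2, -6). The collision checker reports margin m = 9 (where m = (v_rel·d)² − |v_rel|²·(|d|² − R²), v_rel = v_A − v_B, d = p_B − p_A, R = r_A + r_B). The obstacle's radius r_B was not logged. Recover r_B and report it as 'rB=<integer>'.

m = 9
d = (4, -9);  v_rel = (0, 1),  |v_rel|² = 1
v_rel×d = (0)·(-9) − (1)·(4) = -4
since m = R²·1 − (-4)²:  R² = (16 + 9) / 1 = 25
R = √25 = 5  ⇒  r_B = 5 − 3 = 2

rB=2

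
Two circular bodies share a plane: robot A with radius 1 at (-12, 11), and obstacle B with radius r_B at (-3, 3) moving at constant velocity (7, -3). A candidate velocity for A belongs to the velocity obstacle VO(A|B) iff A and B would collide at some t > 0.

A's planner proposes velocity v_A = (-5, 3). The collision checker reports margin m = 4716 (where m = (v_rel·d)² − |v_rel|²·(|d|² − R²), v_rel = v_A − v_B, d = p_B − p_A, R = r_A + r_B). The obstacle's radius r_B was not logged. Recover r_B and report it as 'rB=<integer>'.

m = 4716
d = (9, -8);  v_rel = (-12, 6),  |v_rel|² = 180
v_rel×d = (-12)·(-8) − (6)·(9) = 42
since m = R²·180 − 42²:  R² = (1764 + 4716) / 180 = 36
R = √36 = 6  ⇒  r_B = 6 − 1 = 5

rB=5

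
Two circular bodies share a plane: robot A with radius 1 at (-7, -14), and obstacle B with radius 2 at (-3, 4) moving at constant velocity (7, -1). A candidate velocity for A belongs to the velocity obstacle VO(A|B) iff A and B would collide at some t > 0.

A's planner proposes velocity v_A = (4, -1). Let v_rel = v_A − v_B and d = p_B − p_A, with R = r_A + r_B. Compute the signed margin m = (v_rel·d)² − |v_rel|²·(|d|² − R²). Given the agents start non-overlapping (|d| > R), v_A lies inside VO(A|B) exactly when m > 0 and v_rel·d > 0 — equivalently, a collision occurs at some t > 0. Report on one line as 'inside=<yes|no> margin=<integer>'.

d = (4, 18),  |d|² = 340;  R = 1+2 = 3,  c = 340−3² = 331
v_rel = (-3, 0),  |v_rel|² = 9;  v_rel·d = (-3)·(4) + (0)·(18) = -12
9·t² + 24·t + 331 = 0  ⇒  m = (-12)² − 9·331 = -2835
m = -2835 < 0,  v_rel·d = -12 < 0  ⇒  outside

inside=no margin=-2835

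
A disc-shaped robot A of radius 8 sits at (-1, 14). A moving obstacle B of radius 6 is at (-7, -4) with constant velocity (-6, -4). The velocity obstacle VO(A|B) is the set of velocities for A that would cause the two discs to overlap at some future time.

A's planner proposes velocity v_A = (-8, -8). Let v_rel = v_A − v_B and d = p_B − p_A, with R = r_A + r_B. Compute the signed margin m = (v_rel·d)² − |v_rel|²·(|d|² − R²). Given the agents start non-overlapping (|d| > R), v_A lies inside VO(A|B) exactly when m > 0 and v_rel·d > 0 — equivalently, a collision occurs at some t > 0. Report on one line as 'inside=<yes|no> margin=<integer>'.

d = (-6, -18),  |d|² = 360;  R = 8+6 = 14,  c = 360−14² = 164
v_rel = (-2, -4),  |v_rel|² = 20;  v_rel·d = (-2)·(-6) + (-4)·(-18) = 84
20·t² − 168·t + 164 = 0  ⇒  m = 84² − 20·164 = 3776
m = 3776 > 0,  v_rel·d = 84 > 0  ⇒  inside

inside=yes margin=3776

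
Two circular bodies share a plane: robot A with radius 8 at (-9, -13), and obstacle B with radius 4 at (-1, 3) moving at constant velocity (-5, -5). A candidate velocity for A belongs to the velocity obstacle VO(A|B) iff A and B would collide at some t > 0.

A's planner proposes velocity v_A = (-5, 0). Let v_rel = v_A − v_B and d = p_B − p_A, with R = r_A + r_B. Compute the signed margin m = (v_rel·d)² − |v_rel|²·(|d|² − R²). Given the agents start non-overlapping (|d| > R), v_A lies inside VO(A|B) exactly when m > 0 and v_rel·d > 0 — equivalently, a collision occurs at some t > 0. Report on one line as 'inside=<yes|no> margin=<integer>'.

d = (8, 16),  |d|² = 320;  R = 8+4 = 12,  c = 320−12² = 176
v_rel = (0, 5),  |v_rel|² = 25;  v_rel·d = (0)·(8) + (5)·(16) = 80
25·t² − 160·t + 176 = 0  ⇒  m = 80² − 25·176 = 2000
m = 2000 > 0,  v_rel·d = 80 > 0  ⇒  inside

inside=yes margin=2000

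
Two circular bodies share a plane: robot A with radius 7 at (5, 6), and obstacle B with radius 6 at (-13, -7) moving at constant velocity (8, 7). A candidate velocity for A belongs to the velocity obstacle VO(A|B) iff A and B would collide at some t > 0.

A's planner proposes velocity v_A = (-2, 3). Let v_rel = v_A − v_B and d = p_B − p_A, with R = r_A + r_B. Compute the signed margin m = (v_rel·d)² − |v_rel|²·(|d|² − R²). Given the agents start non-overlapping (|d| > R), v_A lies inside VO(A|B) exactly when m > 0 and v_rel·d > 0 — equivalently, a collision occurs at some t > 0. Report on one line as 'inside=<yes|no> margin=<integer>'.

d = (-18, -13),  |d|² = 493;  R = 7+6 = 13,  c = 493−13² = 324
v_rel = (-10, -4),  |v_rel|² = 116;  v_rel·d = (-10)·(-18) + (-4)·(-13) = 232
116·t² − 464·t + 324 = 0  ⇒  m = 232² − 116·324 = 16240
m = 16240 > 0,  v_rel·d = 232 > 0  ⇒  inside

inside=yes margin=16240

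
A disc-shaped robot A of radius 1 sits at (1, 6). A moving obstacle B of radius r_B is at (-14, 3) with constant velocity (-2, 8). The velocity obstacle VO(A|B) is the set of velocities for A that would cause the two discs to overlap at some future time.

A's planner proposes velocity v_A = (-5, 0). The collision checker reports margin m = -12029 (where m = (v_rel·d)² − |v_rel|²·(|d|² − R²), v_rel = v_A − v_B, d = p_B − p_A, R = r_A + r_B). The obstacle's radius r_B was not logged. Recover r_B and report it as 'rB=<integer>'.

m = -12029
d = (-15, -3);  v_rel = (-3, -8),  |v_rel|² = 73
v_rel×d = (-3)·(-3) − (-8)·(-15) = -111
since m = R²·73 − (-111)²:  R² = (12321 + -12029) / 73 = 4
R = √4 = 2  ⇒  r_B = 2 − 1 = 1

rB=1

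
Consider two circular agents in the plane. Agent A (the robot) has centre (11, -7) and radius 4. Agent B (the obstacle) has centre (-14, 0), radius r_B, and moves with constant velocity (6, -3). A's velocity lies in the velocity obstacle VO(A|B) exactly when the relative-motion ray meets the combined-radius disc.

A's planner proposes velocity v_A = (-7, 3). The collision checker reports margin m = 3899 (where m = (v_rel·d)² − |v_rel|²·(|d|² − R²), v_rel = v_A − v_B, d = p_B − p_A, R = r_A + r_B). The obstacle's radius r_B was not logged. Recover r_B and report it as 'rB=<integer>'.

m = 3899
d = (-25, 7);  v_rel = (-13, 6),  |v_rel|² = 205
v_rel×d = (-13)·(7) − (6)·(-25) = 59
since m = R²·205 − 59²:  R² = (3481 + 3899) / 205 = 36
R = √36 = 6  ⇒  r_B = 6 − 4 = 2

rB=2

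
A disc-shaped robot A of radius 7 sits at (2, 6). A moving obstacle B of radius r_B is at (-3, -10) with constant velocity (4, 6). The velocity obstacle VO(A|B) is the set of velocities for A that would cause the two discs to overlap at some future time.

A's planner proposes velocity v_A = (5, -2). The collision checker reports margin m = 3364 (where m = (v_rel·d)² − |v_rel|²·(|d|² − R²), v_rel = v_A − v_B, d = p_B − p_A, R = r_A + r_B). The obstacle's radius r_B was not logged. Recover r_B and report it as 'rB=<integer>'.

m = 3364
d = (-5, -16);  v_rel = (1, -8),  |v_rel|² = 65
v_rel×d = (1)·(-16) − (-8)·(-5) = -56
since m = R²·65 − (-56)²:  R² = (3136 + 3364) / 65 = 100
R = √100 = 10  ⇒  r_B = 10 − 7 = 3

rB=3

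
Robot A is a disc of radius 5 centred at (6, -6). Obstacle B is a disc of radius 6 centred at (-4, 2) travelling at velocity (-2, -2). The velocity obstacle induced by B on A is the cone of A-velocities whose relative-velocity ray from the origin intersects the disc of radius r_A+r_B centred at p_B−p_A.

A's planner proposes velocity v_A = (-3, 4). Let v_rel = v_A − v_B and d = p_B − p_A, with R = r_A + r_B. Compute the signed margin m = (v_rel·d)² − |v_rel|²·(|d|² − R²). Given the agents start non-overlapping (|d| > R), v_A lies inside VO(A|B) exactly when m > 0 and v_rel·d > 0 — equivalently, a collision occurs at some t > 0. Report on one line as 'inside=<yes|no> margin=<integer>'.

d = (-10, 8),  |d|² = 164;  R = 5+6 = 11,  c = 164−11² = 43
v_rel = (-1, 6),  |v_rel|² = 37;  v_rel·d = (-1)·(-10) + (6)·(8) = 58
37·t² − 116·t + 43 = 0  ⇒  m = 58² − 37·43 = 1773
m = 1773 > 0,  v_rel·d = 58 > 0  ⇒  inside

inside=yes margin=1773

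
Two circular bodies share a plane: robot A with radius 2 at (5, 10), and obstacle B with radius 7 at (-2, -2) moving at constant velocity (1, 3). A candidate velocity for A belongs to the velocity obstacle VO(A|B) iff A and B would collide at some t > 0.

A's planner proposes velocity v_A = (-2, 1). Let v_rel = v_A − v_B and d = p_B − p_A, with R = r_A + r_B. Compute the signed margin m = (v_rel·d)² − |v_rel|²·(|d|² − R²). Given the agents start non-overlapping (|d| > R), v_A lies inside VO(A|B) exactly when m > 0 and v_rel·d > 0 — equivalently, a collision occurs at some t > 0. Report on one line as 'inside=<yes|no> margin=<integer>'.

d = (-7, -12),  |d|² = 193;  R = 2+7 = 9,  c = 193−9² = 112
v_rel = (-3, -2),  |v_rel|² = 13;  v_rel·d = (-3)·(-7) + (-2)·(-12) = 45
13·t² − 90·t + 112 = 0  ⇒  m = 45² − 13·112 = 569
m = 569 > 0,  v_rel·d = 45 > 0  ⇒  inside

inside=yes margin=569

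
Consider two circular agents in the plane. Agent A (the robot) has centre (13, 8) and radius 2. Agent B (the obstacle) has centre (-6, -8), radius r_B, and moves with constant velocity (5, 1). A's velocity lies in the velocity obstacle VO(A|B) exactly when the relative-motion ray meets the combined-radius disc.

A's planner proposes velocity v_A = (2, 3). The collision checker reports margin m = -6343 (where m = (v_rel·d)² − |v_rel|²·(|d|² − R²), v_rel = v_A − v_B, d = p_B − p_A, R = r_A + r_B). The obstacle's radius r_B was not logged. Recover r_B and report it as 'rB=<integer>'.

m = -6343
d = (-19, -16);  v_rel = (-3, 2),  |v_rel|² = 13
v_rel×d = (-3)·(-16) − (2)·(-19) = 86
since m = R²·13 − 86²:  R² = (7396 + -6343) / 13 = 81
R = √81 = 9  ⇒  r_B = 9 − 2 = 7

rB=7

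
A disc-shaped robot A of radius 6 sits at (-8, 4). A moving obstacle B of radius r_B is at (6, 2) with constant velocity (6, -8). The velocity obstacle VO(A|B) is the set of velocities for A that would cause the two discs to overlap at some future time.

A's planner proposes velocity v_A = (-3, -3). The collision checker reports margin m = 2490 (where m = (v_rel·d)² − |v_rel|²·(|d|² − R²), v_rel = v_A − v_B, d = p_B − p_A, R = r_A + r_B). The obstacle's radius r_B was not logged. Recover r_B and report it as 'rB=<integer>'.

m = 2490
d = (14, -2);  v_rel = (-9, 5),  |v_rel|² = 106
v_rel×d = (-9)·(-2) − (5)·(14) = -52
since m = R²·106 − (-52)²:  R² = (2704 + 2490) / 106 = 49
R = √49 = 7  ⇒  r_B = 7 − 6 = 1

rB=1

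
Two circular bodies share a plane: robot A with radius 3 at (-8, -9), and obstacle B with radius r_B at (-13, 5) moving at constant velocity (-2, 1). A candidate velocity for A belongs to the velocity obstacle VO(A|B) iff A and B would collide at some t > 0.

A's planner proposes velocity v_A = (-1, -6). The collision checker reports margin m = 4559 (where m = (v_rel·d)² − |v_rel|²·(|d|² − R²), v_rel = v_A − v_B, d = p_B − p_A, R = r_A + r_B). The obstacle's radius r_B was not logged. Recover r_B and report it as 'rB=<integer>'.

m = 4559
d = (-5, 14);  v_rel = (1, -7),  |v_rel|² = 50
v_rel×d = (1)·(14) − (-7)·(-5) = -21
since m = R²·50 − (-21)²:  R² = (441 + 4559) / 50 = 100
R = √100 = 10  ⇒  r_B = 10 − 3 = 7

rB=7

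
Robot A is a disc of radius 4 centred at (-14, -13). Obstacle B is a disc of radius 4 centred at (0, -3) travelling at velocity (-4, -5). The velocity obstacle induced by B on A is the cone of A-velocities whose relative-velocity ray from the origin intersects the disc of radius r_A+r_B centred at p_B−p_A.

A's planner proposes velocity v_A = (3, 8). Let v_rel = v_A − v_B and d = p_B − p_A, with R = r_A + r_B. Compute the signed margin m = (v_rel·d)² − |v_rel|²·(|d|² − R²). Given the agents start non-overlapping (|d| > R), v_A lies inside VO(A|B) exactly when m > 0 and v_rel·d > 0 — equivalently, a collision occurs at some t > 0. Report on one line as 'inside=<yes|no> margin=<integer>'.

d = (14, 10),  |d|² = 296;  R = 4+4 = 8,  c = 296−8² = 232
v_rel = (7, 13),  |v_rel|² = 218;  v_rel·d = (7)·(14) + (13)·(10) = 228
218·t² − 456·t + 232 = 0  ⇒  m = 228² − 218·232 = 1408
m = 1408 > 0,  v_rel·d = 228 > 0  ⇒  inside

inside=yes margin=1408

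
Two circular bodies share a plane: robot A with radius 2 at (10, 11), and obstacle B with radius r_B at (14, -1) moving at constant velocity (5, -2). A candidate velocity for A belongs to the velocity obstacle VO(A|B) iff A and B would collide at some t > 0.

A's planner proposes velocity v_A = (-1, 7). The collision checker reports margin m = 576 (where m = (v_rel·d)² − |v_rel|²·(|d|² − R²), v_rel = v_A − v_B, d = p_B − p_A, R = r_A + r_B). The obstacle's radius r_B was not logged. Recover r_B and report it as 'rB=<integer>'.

m = 576
d = (4, -12);  v_rel = (-6, 9),  |v_rel|² = 117
v_rel×d = (-6)·(-12) − (9)·(4) = 36
since m = R²·117 − 36²:  R² = (1296 + 576) / 117 = 16
R = √16 = 4  ⇒  r_B = 4 − 2 = 2

rB=2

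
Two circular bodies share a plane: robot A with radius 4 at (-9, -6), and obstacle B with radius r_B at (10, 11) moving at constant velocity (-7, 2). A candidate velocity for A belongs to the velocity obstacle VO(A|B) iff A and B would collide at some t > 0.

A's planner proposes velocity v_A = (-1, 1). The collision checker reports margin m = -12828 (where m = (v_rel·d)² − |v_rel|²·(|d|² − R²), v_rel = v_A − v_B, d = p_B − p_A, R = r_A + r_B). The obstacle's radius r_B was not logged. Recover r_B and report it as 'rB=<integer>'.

m = -12828
d = (19, 17);  v_rel = (6, -1),  |v_rel|² = 37
v_rel×d = (6)·(17) − (-1)·(19) = 121
since m = R²·37 − 121²:  R² = (14641 + -12828) / 37 = 49
R = √49 = 7  ⇒  r_B = 7 − 4 = 3

rB=3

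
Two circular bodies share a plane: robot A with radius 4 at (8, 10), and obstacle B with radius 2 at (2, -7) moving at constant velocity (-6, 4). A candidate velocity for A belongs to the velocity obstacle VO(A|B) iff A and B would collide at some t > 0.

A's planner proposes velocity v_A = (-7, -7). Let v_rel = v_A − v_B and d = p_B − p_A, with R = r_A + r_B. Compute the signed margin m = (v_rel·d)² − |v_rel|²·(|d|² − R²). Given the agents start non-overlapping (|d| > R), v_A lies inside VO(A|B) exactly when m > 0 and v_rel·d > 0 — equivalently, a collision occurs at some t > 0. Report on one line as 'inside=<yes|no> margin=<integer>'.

d = (-6, -17),  |d|² = 325;  R = 4+2 = 6,  c = 325−6² = 289
v_rel = (-1, -11),  |v_rel|² = 122;  v_rel·d = (-1)·(-6) + (-11)·(-17) = 193
122·t² − 386·t + 289 = 0  ⇒  m = 193² − 122·289 = 1991
m = 1991 > 0,  v_rel·d = 193 > 0  ⇒  inside

inside=yes margin=1991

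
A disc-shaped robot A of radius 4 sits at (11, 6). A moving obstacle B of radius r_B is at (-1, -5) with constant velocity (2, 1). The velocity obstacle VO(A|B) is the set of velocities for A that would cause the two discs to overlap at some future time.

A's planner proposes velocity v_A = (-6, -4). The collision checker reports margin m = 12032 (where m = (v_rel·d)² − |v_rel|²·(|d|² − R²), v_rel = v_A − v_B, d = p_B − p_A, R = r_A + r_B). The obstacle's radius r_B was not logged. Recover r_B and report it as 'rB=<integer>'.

m = 12032
d = (-12, -11);  v_rel = (-8, -5),  |v_rel|² = 89
v_rel×d = (-8)·(-11) − (-5)·(-12) = 28
since m = R²·89 − 28²:  R² = (784 + 12032) / 89 = 144
R = √144 = 12  ⇒  r_B = 12 − 4 = 8

rB=8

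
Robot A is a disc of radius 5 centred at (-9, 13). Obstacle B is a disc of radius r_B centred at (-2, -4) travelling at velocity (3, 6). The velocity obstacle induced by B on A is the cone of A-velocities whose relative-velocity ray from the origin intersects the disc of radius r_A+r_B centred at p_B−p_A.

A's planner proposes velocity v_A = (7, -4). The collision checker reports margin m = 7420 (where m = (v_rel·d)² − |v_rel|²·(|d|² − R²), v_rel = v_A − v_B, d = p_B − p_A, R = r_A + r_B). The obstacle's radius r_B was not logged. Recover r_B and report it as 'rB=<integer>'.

m = 7420
d = (7, -17);  v_rel = (4, -10),  |v_rel|² = 116
v_rel×d = (4)·(-17) − (-10)·(7) = 2
since m = R²·116 − 2²:  R² = (4 + 7420) / 116 = 64
R = √64 = 8  ⇒  r_B = 8 − 5 = 3

rB=3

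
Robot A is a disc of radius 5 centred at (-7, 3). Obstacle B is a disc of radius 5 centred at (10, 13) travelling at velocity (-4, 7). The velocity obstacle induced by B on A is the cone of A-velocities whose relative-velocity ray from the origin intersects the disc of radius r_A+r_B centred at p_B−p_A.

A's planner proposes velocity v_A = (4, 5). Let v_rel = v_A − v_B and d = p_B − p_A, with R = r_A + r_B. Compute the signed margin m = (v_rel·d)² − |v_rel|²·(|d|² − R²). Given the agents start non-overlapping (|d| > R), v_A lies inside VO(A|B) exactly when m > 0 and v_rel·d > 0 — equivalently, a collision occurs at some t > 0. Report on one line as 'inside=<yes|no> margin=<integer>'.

d = (17, 10),  |d|² = 389;  R = 5+5 = 10,  c = 389−10² = 289
v_rel = (8, -2),  |v_rel|² = 68;  v_rel·d = (8)·(17) + (-2)·(10) = 116
68·t² − 232·t + 289 = 0  ⇒  m = 116² − 68·289 = -6196
m = -6196 < 0,  v_rel·d = 116 > 0  ⇒  outside

inside=no margin=-6196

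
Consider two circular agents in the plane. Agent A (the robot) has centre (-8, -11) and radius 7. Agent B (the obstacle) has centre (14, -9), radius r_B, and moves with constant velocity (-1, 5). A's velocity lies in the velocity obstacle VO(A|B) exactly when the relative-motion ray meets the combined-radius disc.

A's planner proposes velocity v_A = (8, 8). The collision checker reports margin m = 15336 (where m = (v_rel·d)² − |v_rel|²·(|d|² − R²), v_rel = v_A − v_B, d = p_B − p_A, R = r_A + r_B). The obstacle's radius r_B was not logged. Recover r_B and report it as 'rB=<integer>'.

m = 15336
d = (22, 2);  v_rel = (9, 3),  |v_rel|² = 90
v_rel×d = (9)·(2) − (3)·(22) = -48
since m = R²·90 − (-48)²:  R² = (2304 + 15336) / 90 = 196
R = √196 = 14  ⇒  r_B = 14 − 7 = 7

rB=7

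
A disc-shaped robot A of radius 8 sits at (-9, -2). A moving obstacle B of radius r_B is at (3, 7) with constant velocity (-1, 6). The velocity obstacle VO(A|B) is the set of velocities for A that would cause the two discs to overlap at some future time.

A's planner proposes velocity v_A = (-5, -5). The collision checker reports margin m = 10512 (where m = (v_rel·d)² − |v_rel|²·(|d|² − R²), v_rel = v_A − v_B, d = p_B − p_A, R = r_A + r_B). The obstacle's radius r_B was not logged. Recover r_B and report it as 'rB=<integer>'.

m = 10512
d = (12, 9);  v_rel = (-4, -11),  |v_rel|² = 137
v_rel×d = (-4)·(9) − (-11)·(12) = 96
since m = R²·137 − 96²:  R² = (9216 + 10512) / 137 = 144
R = √144 = 12  ⇒  r_B = 12 − 8 = 4

rB=4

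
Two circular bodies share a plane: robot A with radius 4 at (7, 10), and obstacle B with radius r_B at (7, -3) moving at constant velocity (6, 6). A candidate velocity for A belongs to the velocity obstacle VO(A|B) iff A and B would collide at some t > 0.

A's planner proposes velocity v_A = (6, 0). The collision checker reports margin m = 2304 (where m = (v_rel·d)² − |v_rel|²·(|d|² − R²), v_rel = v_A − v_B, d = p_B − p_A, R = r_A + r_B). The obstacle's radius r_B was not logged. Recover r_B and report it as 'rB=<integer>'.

m = 2304
d = (0, -13);  v_rel = (0, -6),  |v_rel|² = 36
v_rel×d = (0)·(-13) − (-6)·(0) = 0
since m = R²·36 − 0²:  R² = (0 + 2304) / 36 = 64
R = √64 = 8  ⇒  r_B = 8 − 4 = 4

rB=4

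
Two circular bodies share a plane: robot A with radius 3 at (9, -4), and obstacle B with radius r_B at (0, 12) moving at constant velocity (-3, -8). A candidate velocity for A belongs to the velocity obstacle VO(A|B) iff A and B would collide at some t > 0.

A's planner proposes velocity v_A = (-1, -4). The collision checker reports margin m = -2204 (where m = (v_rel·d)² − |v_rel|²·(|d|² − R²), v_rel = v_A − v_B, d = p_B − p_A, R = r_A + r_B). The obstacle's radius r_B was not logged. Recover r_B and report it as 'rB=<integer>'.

m = -2204
d = (-9, 16);  v_rel = (2, 4),  |v_rel|² = 20
v_rel×d = (2)·(16) − (4)·(-9) = 68
since m = R²·20 − 68²:  R² = (4624 + -2204) / 20 = 121
R = √121 = 11  ⇒  r_B = 11 − 3 = 8

rB=8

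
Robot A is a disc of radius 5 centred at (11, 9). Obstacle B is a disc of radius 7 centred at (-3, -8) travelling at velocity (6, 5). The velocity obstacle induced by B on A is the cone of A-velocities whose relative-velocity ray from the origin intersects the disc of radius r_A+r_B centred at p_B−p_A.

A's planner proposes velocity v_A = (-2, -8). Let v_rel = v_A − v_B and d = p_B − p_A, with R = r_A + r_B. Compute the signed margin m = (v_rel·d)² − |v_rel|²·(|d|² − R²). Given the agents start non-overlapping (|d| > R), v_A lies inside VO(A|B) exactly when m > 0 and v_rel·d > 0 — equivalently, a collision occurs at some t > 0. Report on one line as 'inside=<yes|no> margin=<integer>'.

d = (-14, -17),  |d|² = 485;  R = 5+7 = 12,  c = 485−12² = 341
v_rel = (-8, -13),  |v_rel|² = 233;  v_rel·d = (-8)·(-14) + (-13)·(-17) = 333
233·t² − 666·t + 341 = 0  ⇒  m = 333² − 233·341 = 31436
m = 31436 > 0,  v_rel·d = 333 > 0  ⇒  inside

inside=yes margin=31436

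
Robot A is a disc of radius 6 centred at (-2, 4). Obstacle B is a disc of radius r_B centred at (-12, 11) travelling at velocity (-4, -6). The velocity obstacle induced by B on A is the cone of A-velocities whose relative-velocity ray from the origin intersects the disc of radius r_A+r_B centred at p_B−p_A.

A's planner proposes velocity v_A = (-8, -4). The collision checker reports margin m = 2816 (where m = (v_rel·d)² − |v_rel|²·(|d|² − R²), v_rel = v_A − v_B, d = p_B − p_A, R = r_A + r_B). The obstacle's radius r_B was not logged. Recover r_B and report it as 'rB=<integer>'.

m = 2816
d = (-10, 7);  v_rel = (-4, 2),  |v_rel|² = 20
v_rel×d = (-4)·(7) − (2)·(-10) = -8
since m = R²·20 − (-8)²:  R² = (64 + 2816) / 20 = 144
R = √144 = 12  ⇒  r_B = 12 − 6 = 6

rB=6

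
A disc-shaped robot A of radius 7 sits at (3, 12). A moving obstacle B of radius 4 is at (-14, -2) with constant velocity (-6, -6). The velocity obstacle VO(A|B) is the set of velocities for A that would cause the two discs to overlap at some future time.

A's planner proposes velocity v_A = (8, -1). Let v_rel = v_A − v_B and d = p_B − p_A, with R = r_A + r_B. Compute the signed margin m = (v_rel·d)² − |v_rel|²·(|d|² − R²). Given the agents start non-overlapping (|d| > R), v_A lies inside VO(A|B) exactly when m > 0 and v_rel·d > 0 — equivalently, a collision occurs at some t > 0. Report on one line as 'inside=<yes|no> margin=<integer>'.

d = (-17, -14),  |d|² = 485;  R = 7+4 = 11,  c = 485−11² = 364
v_rel = (14, 5),  |v_rel|² = 221;  v_rel·d = (14)·(-17) + (5)·(-14) = -308
221·t² + 616·t + 364 = 0  ⇒  m = (-308)² − 221·364 = 14420
m = 14420 > 0,  v_rel·d = -308 < 0  ⇒  outside

inside=no margin=14420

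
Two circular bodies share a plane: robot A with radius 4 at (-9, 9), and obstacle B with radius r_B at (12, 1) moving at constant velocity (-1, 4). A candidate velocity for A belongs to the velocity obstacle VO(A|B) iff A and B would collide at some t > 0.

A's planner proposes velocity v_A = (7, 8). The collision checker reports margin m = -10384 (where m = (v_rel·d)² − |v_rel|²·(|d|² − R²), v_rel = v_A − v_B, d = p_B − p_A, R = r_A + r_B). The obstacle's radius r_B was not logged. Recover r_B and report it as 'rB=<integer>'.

m = -10384
d = (21, -8);  v_rel = (8, 4),  |v_rel|² = 80
v_rel×d = (8)·(-8) − (4)·(21) = -148
since m = R²·80 − (-148)²:  R² = (21904 + -10384) / 80 = 144
R = √144 = 12  ⇒  r_B = 12 − 4 = 8

rB=8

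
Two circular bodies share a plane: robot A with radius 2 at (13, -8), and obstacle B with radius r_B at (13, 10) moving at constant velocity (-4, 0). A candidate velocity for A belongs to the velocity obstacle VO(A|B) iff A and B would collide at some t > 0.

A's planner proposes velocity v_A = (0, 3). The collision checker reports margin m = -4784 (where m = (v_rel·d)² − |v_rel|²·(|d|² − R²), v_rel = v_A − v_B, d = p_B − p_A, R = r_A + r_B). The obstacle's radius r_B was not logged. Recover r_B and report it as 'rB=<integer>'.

m = -4784
d = (0, 18);  v_rel = (4, 3),  |v_rel|² = 25
v_rel×d = (4)·(18) − (3)·(0) = 72
since m = R²·25 − 72²:  R² = (5184 + -4784) / 25 = 16
R = √16 = 4  ⇒  r_B = 4 − 2 = 2

rB=2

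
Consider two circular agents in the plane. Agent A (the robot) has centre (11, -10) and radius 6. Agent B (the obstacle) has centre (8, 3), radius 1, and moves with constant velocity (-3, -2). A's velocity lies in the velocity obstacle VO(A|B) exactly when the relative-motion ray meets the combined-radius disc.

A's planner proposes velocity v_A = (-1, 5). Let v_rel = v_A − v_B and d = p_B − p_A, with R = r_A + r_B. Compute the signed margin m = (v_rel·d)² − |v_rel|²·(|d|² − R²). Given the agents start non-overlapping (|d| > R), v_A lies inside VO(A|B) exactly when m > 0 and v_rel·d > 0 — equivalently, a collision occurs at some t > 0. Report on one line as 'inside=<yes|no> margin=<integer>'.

d = (-3, 13),  |d|² = 178;  R = 6+1 = 7,  c = 178−7² = 129
v_rel = (2, 7),  |v_rel|² = 53;  v_rel·d = (2)·(-3) + (7)·(13) = 85
53·t² − 170·t + 129 = 0  ⇒  m = 85² − 53·129 = 388
m = 388 > 0,  v_rel·d = 85 > 0  ⇒  inside

inside=yes margin=388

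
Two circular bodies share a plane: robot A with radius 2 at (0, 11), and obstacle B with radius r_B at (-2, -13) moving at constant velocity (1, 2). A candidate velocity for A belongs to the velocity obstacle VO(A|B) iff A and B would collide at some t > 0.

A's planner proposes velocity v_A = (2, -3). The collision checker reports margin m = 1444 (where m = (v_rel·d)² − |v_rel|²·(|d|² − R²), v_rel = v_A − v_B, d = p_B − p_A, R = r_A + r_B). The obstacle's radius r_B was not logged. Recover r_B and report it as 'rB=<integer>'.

m = 1444
d = (-2, -24);  v_rel = (1, -5),  |v_rel|² = 26
v_rel×d = (1)·(-24) − (-5)·(-2) = -34
since m = R²·26 − (-34)²:  R² = (1156 + 1444) / 26 = 100
R = √100 = 10  ⇒  r_B = 10 − 2 = 8

rB=8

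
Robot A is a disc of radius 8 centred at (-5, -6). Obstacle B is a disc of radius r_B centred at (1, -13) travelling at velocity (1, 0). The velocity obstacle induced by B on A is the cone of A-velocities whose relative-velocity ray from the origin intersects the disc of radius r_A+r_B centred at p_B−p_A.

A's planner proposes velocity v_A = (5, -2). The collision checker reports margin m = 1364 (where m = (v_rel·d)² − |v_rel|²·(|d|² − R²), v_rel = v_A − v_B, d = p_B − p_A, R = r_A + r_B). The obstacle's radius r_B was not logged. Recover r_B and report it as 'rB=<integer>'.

m = 1364
d = (6, -7);  v_rel = (4, -2),  |v_rel|² = 20
v_rel×d = (4)·(-7) − (-2)·(6) = -16
since m = R²·20 − (-16)²:  R² = (256 + 1364) / 20 = 81
R = √81 = 9  ⇒  r_B = 9 − 8 = 1

rB=1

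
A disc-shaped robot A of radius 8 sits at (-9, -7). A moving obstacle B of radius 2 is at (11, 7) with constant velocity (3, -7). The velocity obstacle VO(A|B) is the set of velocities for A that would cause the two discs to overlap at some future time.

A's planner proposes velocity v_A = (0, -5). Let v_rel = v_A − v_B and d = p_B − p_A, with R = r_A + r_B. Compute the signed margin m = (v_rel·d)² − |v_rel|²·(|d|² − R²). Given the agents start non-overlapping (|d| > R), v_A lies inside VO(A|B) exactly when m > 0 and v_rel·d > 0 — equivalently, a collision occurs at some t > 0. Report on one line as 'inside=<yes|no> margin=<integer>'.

d = (20, 14),  |d|² = 596;  R = 8+2 = 10,  c = 596−10² = 496
v_rel = (-3, 2),  |v_rel|² = 13;  v_rel·d = (-3)·(20) + (2)·(14) = -32
13·t² + 64·t + 496 = 0  ⇒  m = (-32)² − 13·496 = -5424
m = -5424 < 0,  v_rel·d = -32 < 0  ⇒  outside

inside=no margin=-5424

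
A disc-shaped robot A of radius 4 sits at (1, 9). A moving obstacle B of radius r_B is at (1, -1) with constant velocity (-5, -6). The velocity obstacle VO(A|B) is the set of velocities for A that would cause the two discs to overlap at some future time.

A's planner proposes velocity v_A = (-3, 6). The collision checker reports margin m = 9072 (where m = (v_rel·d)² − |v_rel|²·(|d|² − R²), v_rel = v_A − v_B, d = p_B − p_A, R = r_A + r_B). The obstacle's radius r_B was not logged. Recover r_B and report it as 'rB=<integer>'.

m = 9072
d = (0, -10);  v_rel = (2, 12),  |v_rel|² = 148
v_rel×d = (2)·(-10) − (12)·(0) = -20
since m = R²·148 − (-20)²:  R² = (400 + 9072) / 148 = 64
R = √64 = 8  ⇒  r_B = 8 − 4 = 4

rB=4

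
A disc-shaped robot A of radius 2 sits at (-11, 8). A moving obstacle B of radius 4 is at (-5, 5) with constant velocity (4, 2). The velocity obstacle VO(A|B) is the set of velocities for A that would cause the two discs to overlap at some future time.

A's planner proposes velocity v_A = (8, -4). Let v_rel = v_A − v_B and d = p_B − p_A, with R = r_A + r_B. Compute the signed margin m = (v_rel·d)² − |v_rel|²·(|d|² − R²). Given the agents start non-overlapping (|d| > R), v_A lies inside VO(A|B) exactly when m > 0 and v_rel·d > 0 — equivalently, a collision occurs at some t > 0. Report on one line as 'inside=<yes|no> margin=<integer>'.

d = (6, -3),  |d|² = 45;  R = 2+4 = 6,  c = 45−6² = 9
v_rel = (4, -6),  |v_rel|² = 52;  v_rel·d = (4)·(6) + (-6)·(-3) = 42
52·t² − 84·t + 9 = 0  ⇒  m = 42² − 52·9 = 1296
m = 1296 > 0,  v_rel·d = 42 > 0  ⇒  inside

inside=yes margin=1296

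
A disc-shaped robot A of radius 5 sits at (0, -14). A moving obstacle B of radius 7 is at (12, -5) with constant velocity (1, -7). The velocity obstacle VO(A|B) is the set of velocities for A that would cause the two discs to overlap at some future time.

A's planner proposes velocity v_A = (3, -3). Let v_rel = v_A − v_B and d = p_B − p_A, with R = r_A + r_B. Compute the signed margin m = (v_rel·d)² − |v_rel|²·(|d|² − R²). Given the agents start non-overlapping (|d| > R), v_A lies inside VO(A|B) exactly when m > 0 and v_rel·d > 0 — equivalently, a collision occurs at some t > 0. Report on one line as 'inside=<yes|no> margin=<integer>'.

d = (12, 9),  |d|² = 225;  R = 5+7 = 12,  c = 225−12² = 81
v_rel = (2, 4),  |v_rel|² = 20;  v_rel·d = (2)·(12) + (4)·(9) = 60
20·t² − 120·t + 81 = 0  ⇒  m = 60² − 20·81 = 1980
m = 1980 > 0,  v_rel·d = 60 > 0  ⇒  inside

inside=yes margin=1980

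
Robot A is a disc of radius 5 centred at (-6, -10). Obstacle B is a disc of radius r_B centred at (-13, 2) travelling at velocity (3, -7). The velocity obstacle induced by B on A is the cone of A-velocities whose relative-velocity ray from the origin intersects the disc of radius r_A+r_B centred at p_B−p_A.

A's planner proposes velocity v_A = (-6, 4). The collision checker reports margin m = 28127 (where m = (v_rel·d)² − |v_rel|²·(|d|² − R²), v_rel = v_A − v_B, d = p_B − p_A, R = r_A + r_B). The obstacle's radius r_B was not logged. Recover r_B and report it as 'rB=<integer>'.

m = 28127
d = (-7, 12);  v_rel = (-9, 11),  |v_rel|² = 202
v_rel×d = (-9)·(12) − (11)·(-7) = -31
since m = R²·202 − (-31)²:  R² = (961 + 28127) / 202 = 144
R = √144 = 12  ⇒  r_B = 12 − 5 = 7

rB=7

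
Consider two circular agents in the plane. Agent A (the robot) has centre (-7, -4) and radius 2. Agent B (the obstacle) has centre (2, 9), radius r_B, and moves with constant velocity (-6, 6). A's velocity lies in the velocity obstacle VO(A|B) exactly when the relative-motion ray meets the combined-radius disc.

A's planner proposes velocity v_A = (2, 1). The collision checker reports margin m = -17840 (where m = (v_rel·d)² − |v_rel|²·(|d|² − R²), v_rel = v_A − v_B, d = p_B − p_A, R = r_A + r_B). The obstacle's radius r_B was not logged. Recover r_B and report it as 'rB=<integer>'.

m = -17840
d = (9, 13);  v_rel = (8, -5),  |v_rel|² = 89
v_rel×d = (8)·(13) − (-5)·(9) = 149
since m = R²·89 − 149²:  R² = (22201 + -17840) / 89 = 49
R = √49 = 7  ⇒  r_B = 7 − 2 = 5

rB=5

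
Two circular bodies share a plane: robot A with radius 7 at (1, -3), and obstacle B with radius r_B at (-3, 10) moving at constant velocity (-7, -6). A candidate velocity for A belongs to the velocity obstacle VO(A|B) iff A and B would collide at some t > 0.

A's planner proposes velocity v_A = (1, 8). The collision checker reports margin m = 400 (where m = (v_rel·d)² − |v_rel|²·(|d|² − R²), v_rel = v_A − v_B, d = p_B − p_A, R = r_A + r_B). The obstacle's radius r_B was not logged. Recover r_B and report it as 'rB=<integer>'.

m = 400
d = (-4, 13);  v_rel = (8, 14),  |v_rel|² = 260
v_rel×d = (8)·(13) − (14)·(-4) = 160
since m = R²·260 − 160²:  R² = (25600 + 400) / 260 = 100
R = √100 = 10  ⇒  r_B = 10 − 7 = 3

rB=3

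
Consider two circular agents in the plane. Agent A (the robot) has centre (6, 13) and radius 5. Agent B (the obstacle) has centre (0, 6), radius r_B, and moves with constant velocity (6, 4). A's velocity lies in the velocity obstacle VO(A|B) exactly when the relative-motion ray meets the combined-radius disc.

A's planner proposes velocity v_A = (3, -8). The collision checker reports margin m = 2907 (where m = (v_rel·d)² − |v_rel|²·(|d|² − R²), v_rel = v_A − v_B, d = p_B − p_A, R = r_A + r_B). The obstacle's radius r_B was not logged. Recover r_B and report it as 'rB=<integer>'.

m = 2907
d = (-6, -7);  v_rel = (-3, -12),  |v_rel|² = 153
v_rel×d = (-3)·(-7) − (-12)·(-6) = -51
since m = R²·153 − (-51)²:  R² = (2601 + 2907) / 153 = 36
R = √36 = 6  ⇒  r_B = 6 − 5 = 1

rB=1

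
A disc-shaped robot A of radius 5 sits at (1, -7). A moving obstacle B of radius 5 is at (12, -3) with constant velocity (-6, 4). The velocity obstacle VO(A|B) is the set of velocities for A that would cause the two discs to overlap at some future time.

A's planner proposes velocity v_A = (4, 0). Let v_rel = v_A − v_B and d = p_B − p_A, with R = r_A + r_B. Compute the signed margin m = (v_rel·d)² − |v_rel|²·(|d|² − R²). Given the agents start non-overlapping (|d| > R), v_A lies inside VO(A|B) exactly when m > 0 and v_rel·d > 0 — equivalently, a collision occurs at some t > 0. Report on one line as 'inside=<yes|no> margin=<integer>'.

d = (11, 4),  |d|² = 137;  R = 5+5 = 10,  c = 137−10² = 37
v_rel = (10, -4),  |v_rel|² = 116;  v_rel·d = (10)·(11) + (-4)·(4) = 94
116·t² − 188·t + 37 = 0  ⇒  m = 94² − 116·37 = 4544
m = 4544 > 0,  v_rel·d = 94 > 0  ⇒  inside

inside=yes margin=4544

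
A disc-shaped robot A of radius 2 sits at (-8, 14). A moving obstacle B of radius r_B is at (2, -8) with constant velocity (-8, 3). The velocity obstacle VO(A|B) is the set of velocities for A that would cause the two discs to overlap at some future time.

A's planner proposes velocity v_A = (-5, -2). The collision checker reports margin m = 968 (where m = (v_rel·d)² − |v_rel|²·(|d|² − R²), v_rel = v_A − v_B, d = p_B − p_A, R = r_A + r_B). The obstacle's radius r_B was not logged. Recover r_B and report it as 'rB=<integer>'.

m = 968
d = (10, -22);  v_rel = (3, -5),  |v_rel|² = 34
v_rel×d = (3)·(-22) − (-5)·(10) = -16
since m = R²·34 − (-16)²:  R² = (256 + 968) / 34 = 36
R = √36 = 6  ⇒  r_B = 6 − 2 = 4

rB=4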